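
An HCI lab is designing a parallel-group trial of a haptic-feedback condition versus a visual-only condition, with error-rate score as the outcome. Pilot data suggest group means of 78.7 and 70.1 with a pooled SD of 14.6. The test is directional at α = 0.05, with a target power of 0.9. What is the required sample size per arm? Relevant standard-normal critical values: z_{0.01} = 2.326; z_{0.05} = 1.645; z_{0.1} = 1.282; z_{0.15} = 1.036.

Cohen's d = |M₁ − M₂| / SD_pooled = |78.7 − 70.1| / 14.6 = 8.6 / 14.6 = 0.589.
For two independent groups with equal n: n = 2·((z_{α} + z_β) / d)².
z_{α} + z_β = 1.645 + 1.282 = 2.927.
n = 2 × (2.927 / 0.589)² = 2 × 4.969² = 2 × 24.70 = 49.4.
Round up to the next whole participant.

n = 50 per group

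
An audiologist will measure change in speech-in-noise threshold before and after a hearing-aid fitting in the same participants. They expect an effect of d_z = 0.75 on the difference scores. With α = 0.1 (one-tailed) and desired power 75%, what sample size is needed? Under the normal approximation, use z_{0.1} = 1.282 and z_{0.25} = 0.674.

For a paired (one-sample on differences) test: n = ((z_{α} + z_β) / d)².
z_{α} + z_β = 1.282 + 0.674 = 1.956.
n = (1.956 / 0.75)² = 2.608² = 6.80.
Round up.

n = 7 pairs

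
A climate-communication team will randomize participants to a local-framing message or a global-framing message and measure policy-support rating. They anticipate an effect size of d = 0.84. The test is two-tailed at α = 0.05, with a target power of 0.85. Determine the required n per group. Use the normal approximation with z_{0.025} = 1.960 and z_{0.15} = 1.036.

n = 26 per group

For two independent groups with equal n: n = 2·((z_{α/2} + z_β) / d)².
z_{α/2} + z_β = 1.960 + 1.036 = 2.996.
n = 2 × (2.996 / 0.84)² = 2 × 3.567² = 2 × 12.72 = 25.4.
Round up to the next whole participant.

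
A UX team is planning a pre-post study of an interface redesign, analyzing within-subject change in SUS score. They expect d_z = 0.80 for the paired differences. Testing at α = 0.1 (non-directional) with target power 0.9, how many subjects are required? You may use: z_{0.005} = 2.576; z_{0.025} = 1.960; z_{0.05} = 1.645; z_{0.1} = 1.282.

For a paired (one-sample on differences) test: n = ((z_{α/2} + z_β) / d)².
z_{α/2} + z_β = 1.645 + 1.282 = 2.927.
n = (2.927 / 0.80)² = 3.659² = 13.39.
Round up.

n = 14 pairs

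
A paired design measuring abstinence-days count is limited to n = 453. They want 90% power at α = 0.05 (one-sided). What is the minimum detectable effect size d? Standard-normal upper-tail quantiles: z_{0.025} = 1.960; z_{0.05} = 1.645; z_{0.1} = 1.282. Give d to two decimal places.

d_min ≈ 0.14

For a single sample (or paired design) of n = 453: d_min = (z_{α} + z_β)/√n.
z-sum = 1.645 + 1.282 = 2.927.
d_min = 2.927 / √453 = 2.927 / 21.284 = 0.138.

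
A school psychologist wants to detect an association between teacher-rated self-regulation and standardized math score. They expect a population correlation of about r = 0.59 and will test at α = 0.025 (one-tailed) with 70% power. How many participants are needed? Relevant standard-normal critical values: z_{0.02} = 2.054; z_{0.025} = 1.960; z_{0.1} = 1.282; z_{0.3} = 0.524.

Fisher's z: C = ½·ln((1+r)/(1−r)) = ½·ln(3.8780) = 0.6777.
n = ((z_{α} + z_β)/C)² + 3.
(1.960 + 0.524) / 0.6777 = 2.484 / 0.6777 = 3.665.
n = 3.665² + 3 = 13.43 + 3 = 16.4.
Round up.

n = 17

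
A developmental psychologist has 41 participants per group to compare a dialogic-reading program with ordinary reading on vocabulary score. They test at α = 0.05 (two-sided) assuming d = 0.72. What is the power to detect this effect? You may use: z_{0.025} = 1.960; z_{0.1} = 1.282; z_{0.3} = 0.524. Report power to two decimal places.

For two equal groups, power = Φ(d·√(n/2) − z_{α/2}).
d·√(n/2) = 0.72 × √(41/2) = 0.72 × 4.528 = 3.260.
z_β = 3.260 − 1.960 = 1.300.
Power = Φ(1.300) = 0.903.

power ≈ 0.90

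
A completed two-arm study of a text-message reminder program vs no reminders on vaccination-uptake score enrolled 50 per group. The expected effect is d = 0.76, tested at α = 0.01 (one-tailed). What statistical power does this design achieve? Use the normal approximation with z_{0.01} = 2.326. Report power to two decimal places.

power ≈ 0.93

For two equal groups, power = Φ(d·√(n/2) − z_{α}).
d·√(n/2) = 0.76 × √(50/2) = 0.76 × 5.000 = 3.800.
z_β = 3.800 − 2.326 = 1.474.
Power = Φ(1.474) = 0.930.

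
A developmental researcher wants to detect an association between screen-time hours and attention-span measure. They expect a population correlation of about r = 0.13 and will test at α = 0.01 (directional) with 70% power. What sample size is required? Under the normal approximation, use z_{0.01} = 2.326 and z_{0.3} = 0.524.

Fisher's z: C = ½·ln((1+r)/(1−r)) = ½·ln(1.2989) = 0.1307.
n = ((z_{α} + z_β)/C)² + 3.
(2.326 + 0.524) / 0.1307 = 2.850 / 0.1307 = 21.806.
n = 21.806² + 3 = 475.49 + 3 = 478.5.
Round up.

n = 479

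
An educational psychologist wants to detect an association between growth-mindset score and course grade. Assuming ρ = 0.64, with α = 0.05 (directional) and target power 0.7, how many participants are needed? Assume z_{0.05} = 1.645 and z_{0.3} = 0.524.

Fisher's z: C = ½·ln((1+r)/(1−r)) = ½·ln(4.5556) = 0.7582.
n = ((z_{α} + z_β)/C)² + 3.
(1.645 + 0.524) / 0.7582 = 2.169 / 0.7582 = 2.861.
n = 2.861² + 3 = 8.18 + 3 = 11.2.
Round up.

n = 12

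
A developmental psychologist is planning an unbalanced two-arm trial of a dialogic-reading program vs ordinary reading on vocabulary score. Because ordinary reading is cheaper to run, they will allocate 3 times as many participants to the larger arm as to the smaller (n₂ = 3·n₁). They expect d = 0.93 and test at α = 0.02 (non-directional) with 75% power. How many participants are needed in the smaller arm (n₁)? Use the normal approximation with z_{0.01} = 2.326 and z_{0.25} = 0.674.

With allocation ratio k = n₂/n₁ = 3, Var(x̄₁−x̄₂) = σ²(1/n₁ + 1/(k·n₁)) = σ²·(k+1)/(k·n₁).
So n₁ = (1 + 1/k)·((z_{α/2} + z_β)/d)² = 1.333 × (3.000/0.93)².
n₁ = 1.333 × 10.41 = 13.9.
Round up: n₁ = 14, giving n₂ = 3 × 14 = 42.

n₁ = 14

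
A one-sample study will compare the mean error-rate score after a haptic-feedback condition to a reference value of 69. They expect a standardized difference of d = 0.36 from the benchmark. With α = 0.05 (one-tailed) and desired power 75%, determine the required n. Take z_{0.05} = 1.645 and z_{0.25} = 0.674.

For a one-sample test: n = ((z_{α} + z_β) / d)².
z_{α} + z_β = 1.645 + 0.674 = 2.319.
n = (2.319 / 0.36)² = 6.442² = 41.50.
Round up.

n = 42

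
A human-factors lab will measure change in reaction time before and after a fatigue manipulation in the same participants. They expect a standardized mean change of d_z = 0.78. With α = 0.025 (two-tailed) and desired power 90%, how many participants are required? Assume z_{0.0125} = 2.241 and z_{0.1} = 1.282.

n = 21 pairs

For a paired (one-sample on differences) test: n = ((z_{α/2} + z_β) / d)².
z_{α/2} + z_β = 2.241 + 1.282 = 3.523.
n = (3.523 / 0.78)² = 4.517² = 20.40.
Round up.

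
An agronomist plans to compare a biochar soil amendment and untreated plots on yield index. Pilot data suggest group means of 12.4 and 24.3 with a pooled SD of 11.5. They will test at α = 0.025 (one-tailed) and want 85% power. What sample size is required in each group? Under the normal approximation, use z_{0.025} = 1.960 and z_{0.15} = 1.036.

n = 17 per group

Cohen's d = |M₁ − M₂| / SD_pooled = |12.4 − 24.3| / 11.5 = 11.9 / 11.5 = 1.035.
For two independent groups with equal n: n = 2·((z_{α} + z_β) / d)².
z_{α} + z_β = 1.960 + 1.036 = 2.996.
n = 2 × (2.996 / 1.035)² = 2 × 2.895² = 2 × 8.38 = 16.8.
Round up to the next whole participant.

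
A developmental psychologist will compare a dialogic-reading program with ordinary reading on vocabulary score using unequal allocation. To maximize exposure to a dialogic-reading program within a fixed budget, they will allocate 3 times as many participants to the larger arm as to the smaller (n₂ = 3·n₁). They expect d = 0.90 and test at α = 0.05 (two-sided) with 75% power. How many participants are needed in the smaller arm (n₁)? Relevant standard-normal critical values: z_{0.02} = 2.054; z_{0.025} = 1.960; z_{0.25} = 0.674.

n₁ = 12

With allocation ratio k = n₂/n₁ = 3, Var(x̄₁−x̄₂) = σ²(1/n₁ + 1/(k·n₁)) = σ²·(k+1)/(k·n₁).
So n₁ = (1 + 1/k)·((z_{α/2} + z_β)/d)² = 1.333 × (2.634/0.90)².
n₁ = 1.333 × 8.57 = 11.4.
Round up: n₁ = 12, giving n₂ = 3 × 12 = 36.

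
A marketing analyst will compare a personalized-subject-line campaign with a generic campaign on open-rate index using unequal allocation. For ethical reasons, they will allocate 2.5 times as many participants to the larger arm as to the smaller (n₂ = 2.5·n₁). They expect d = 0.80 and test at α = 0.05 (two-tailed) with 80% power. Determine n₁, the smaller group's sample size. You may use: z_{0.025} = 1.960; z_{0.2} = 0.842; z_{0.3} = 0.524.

n₁ = 18

With allocation ratio k = n₂/n₁ = 2.5, Var(x̄₁−x̄₂) = σ²(1/n₁ + 1/(k·n₁)) = σ²·(k+1)/(k·n₁).
So n₁ = (1 + 1/k)·((z_{α/2} + z_β)/d)² = 1.400 × (2.802/0.80)².
n₁ = 1.400 × 12.27 = 17.2.
Round up: n₁ = 18, giving n₂ = 2.5 × 18 = 45.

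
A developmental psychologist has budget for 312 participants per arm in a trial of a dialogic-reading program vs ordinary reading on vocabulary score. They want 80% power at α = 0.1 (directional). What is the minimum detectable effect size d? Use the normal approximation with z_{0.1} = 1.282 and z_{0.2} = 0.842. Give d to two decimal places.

For two independent groups of n = 312 each: d_min = (z_{α} + z_β)·√(2/n).
z-sum = 1.282 + 0.842 = 2.124.
d_min = 2.124 × √(2/312) = 2.124 × 0.0801 = 0.170.

d_min ≈ 0.17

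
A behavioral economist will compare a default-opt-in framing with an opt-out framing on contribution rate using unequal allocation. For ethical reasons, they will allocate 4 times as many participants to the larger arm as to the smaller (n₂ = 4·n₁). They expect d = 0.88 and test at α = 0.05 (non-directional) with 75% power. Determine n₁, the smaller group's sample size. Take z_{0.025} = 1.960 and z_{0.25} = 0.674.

n₁ = 12

With allocation ratio k = n₂/n₁ = 4, Var(x̄₁−x̄₂) = σ²(1/n₁ + 1/(k·n₁)) = σ²·(k+1)/(k·n₁).
So n₁ = (1 + 1/k)·((z_{α/2} + z_β)/d)² = 1.250 × (2.634/0.88)².
n₁ = 1.250 × 8.96 = 11.2.
Round up: n₁ = 12, giving n₂ = 4 × 12 = 48.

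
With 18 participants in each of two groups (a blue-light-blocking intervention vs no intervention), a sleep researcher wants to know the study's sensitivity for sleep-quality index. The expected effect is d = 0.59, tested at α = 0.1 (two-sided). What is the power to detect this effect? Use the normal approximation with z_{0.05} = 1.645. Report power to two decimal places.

For two equal groups, power = Φ(d·√(n/2) − z_{α/2}).
d·√(n/2) = 0.59 × √(18/2) = 0.59 × 3.000 = 1.770.
z_β = 1.770 − 1.645 = 0.125.
Power = Φ(0.125) = 0.550.

power ≈ 0.55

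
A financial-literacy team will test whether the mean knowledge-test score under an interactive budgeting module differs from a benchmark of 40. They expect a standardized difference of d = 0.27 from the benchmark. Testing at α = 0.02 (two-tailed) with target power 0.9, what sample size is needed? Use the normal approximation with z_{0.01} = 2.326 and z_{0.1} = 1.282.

For a one-sample test: n = ((z_{α/2} + z_β) / d)².
z_{α/2} + z_β = 2.326 + 1.282 = 3.608.
n = (3.608 / 0.27)² = 13.363² = 178.57.
Round up.

n = 179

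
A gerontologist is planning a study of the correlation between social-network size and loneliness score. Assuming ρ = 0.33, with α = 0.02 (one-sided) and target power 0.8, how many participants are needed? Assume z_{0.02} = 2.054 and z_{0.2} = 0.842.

Fisher's z: C = ½·ln((1+r)/(1−r)) = ½·ln(1.9851) = 0.3428.
n = ((z_{α} + z_β)/C)² + 3.
(2.054 + 0.842) / 0.3428 = 2.896 / 0.3428 = 8.448.
n = 8.448² + 3 = 71.37 + 3 = 74.4.
Round up.

n = 75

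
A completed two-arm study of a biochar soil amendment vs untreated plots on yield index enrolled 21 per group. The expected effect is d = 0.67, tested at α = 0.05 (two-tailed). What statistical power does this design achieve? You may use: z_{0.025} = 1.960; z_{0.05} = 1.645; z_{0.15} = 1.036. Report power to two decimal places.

For two equal groups, power = Φ(d·√(n/2) − z_{α/2}).
d·√(n/2) = 0.67 × √(21/2) = 0.67 × 3.240 = 2.171.
z_β = 2.171 − 1.960 = 0.211.
Power = Φ(0.211) = 0.584.

power ≈ 0.58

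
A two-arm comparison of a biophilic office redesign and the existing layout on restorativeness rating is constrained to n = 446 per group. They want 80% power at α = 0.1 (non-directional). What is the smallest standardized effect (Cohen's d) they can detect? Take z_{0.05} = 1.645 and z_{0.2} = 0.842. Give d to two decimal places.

d_min ≈ 0.17

For two independent groups of n = 446 each: d_min = (z_{α/2} + z_β)·√(2/n).
z-sum = 1.645 + 0.842 = 2.487.
d_min = 2.487 × √(2/446) = 2.487 × 0.0670 = 0.167.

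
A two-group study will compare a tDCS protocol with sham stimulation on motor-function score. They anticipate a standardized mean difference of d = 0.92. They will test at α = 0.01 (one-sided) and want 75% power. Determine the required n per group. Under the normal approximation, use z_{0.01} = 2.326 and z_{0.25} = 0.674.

n = 22 per group

For two independent groups with equal n: n = 2·((z_{α} + z_β) / d)².
z_{α} + z_β = 2.326 + 0.674 = 3.000.
n = 2 × (3.000 / 0.92)² = 2 × 3.261² = 2 × 10.63 = 21.3.
Round up to the next whole participant.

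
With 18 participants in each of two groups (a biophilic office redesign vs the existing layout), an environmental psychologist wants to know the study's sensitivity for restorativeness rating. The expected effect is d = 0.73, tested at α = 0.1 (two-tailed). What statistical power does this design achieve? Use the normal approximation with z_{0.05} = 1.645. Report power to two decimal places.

power ≈ 0.71

For two equal groups, power = Φ(d·√(n/2) − z_{α/2}).
d·√(n/2) = 0.73 × √(18/2) = 0.73 × 3.000 = 2.190.
z_β = 2.190 − 1.645 = 0.545.
Power = Φ(0.545) = 0.707.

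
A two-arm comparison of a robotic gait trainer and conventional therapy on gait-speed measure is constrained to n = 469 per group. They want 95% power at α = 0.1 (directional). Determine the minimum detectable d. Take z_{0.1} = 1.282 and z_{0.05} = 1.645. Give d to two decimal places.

For two independent groups of n = 469 each: d_min = (z_{α} + z_β)·√(2/n).
z-sum = 1.282 + 1.645 = 2.927.
d_min = 2.927 × √(2/469) = 2.927 × 0.0653 = 0.191.

d_min ≈ 0.19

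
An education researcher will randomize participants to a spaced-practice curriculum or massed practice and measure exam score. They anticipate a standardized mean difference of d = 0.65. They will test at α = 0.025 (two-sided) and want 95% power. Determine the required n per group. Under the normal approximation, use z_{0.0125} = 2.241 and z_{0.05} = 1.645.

For two independent groups with equal n: n = 2·((z_{α/2} + z_β) / d)².
z_{α/2} + z_β = 2.241 + 1.645 = 3.886.
n = 2 × (3.886 / 0.65)² = 2 × 5.978² = 2 × 35.74 = 71.5.
Round up to the next whole participant.

n = 72 per group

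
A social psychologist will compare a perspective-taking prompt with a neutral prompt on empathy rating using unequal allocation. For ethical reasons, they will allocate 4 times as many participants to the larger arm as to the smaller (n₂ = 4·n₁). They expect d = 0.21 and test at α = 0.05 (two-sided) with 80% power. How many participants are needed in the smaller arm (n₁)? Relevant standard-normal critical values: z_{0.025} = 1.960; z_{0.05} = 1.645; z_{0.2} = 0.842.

n₁ = 223

With allocation ratio k = n₂/n₁ = 4, Var(x̄₁−x̄₂) = σ²(1/n₁ + 1/(k·n₁)) = σ²·(k+1)/(k·n₁).
So n₁ = (1 + 1/k)·((z_{α/2} + z_β)/d)² = 1.250 × (2.802/0.21)².
n₁ = 1.250 × 178.03 = 222.5.
Round up: n₁ = 223, giving n₂ = 4 × 223 = 892.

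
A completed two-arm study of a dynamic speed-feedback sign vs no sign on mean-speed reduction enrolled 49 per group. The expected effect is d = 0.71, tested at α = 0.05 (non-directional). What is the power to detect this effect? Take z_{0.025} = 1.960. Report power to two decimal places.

power ≈ 0.94

For two equal groups, power = Φ(d·√(n/2) − z_{α/2}).
d·√(n/2) = 0.71 × √(49/2) = 0.71 × 4.950 = 3.514.
z_β = 3.514 − 1.960 = 1.554.
Power = Φ(1.554) = 0.940.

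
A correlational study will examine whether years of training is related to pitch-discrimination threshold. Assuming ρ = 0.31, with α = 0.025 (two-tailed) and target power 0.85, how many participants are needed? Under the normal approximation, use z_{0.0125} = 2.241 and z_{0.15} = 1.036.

Fisher's z: C = ½·ln((1+r)/(1−r)) = ½·ln(1.8986) = 0.3205.
n = ((z_{α/2} + z_β)/C)² + 3.
(2.241 + 1.036) / 0.3205 = 3.277 / 0.3205 = 10.225.
n = 10.225² + 3 = 104.54 + 3 = 107.5.
Round up.

n = 108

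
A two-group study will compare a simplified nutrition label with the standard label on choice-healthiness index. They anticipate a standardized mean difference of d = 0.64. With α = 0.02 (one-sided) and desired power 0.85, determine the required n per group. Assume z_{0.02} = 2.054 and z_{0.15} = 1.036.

For two independent groups with equal n: n = 2·((z_{α} + z_β) / d)².
z_{α} + z_β = 2.054 + 1.036 = 3.090.
n = 2 × (3.090 / 0.64)² = 2 × 4.828² = 2 × 23.31 = 46.6.
Round up to the next whole participant.

n = 47 per group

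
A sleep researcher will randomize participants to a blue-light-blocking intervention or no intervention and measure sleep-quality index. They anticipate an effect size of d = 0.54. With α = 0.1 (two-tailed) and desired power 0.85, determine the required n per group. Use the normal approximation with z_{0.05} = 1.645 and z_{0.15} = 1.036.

For two independent groups with equal n: n = 2·((z_{α/2} + z_β) / d)².
z_{α/2} + z_β = 1.645 + 1.036 = 2.681.
n = 2 × (2.681 / 0.54)² = 2 × 4.965² = 2 × 24.65 = 49.3.
Round up to the next whole participant.

n = 50 per group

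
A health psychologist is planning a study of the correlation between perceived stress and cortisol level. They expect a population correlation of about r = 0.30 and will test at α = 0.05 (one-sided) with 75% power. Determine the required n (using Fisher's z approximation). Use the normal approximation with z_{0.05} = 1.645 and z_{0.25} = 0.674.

Fisher's z: C = ½·ln((1+r)/(1−r)) = ½·ln(1.8571) = 0.3095.
n = ((z_{α} + z_β)/C)² + 3.
(1.645 + 0.674) / 0.3095 = 2.319 / 0.3095 = 7.493.
n = 7.493² + 3 = 56.14 + 3 = 59.1.
Round up.

n = 60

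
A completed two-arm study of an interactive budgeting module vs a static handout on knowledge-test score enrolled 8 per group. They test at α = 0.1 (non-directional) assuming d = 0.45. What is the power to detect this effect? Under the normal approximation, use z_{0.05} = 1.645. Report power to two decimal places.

For two equal groups, power = Φ(d·√(n/2) − z_{α/2}).
d·√(n/2) = 0.45 × √(8/2) = 0.45 × 2.000 = 0.900.
z_β = 0.900 − 1.645 = -0.745.
Power = Φ(-0.745) = 0.228.

power ≈ 0.23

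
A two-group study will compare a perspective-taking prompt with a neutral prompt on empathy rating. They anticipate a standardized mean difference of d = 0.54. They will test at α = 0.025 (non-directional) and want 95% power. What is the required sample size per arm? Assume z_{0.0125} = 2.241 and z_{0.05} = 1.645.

n = 104 per group

For two independent groups with equal n: n = 2·((z_{α/2} + z_β) / d)².
z_{α/2} + z_β = 2.241 + 1.645 = 3.886.
n = 2 × (3.886 / 0.54)² = 2 × 7.196² = 2 × 51.79 = 103.6.
Round up to the next whole participant.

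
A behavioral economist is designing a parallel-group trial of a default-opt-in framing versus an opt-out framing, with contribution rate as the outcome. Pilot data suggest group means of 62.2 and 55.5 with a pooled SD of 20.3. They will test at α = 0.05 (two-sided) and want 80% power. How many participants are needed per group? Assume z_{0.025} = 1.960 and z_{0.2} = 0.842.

n = 145 per group

Cohen's d = |M₁ − M₂| / SD_pooled = |62.2 − 55.5| / 20.3 = 6.7 / 20.3 = 0.330.
For two independent groups with equal n: n = 2·((z_{α/2} + z_β) / d)².
z_{α/2} + z_β = 1.960 + 0.842 = 2.802.
n = 2 × (2.802 / 0.330)² = 2 × 8.491² = 2 × 72.10 = 144.2.
Round up to the next whole participant.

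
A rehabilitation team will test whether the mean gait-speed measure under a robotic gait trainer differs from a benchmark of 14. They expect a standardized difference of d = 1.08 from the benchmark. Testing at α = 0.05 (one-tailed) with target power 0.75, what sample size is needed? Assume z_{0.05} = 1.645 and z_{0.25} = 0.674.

For a one-sample test: n = ((z_{α} + z_β) / d)².
z_{α} + z_β = 1.645 + 0.674 = 2.319.
n = (2.319 / 1.08)² = 2.147² = 4.61.
Round up.

n = 5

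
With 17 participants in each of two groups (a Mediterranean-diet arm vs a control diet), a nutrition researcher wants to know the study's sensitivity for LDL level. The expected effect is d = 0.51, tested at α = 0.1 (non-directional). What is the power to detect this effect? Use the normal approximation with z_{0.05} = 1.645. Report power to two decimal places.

For two equal groups, power = Φ(d·√(n/2) − z_{α/2}).
d·√(n/2) = 0.51 × √(17/2) = 0.51 × 2.915 = 1.487.
z_β = 1.487 − 1.645 = -0.158.
Power = Φ(-0.158) = 0.437.

power ≈ 0.44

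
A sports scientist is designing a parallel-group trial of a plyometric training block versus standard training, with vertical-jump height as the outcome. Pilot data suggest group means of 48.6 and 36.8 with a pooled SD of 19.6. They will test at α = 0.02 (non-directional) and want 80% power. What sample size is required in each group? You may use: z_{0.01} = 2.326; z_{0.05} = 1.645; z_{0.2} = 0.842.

n = 56 per group

Cohen's d = |M₁ − M₂| / SD_pooled = |48.6 − 36.8| / 19.6 = 11.8 / 19.6 = 0.602.
For two independent groups with equal n: n = 2·((z_{α/2} + z_β) / d)².
z_{α/2} + z_β = 2.326 + 0.842 = 3.168.
n = 2 × (3.168 / 0.602)² = 2 × 5.262² = 2 × 27.69 = 55.4.
Round up to the next whole participant.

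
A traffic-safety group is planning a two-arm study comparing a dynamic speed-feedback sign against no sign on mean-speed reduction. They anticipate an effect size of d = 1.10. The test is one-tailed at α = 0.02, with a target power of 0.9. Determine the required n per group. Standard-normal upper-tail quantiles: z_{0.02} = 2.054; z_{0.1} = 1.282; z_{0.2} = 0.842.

n = 19 per group

For two independent groups with equal n: n = 2·((z_{α} + z_β) / d)².
z_{α} + z_β = 2.054 + 1.282 = 3.336.
n = 2 × (3.336 / 1.10)² = 2 × 3.033² = 2 × 9.20 = 18.4.
Round up to the next whole participant.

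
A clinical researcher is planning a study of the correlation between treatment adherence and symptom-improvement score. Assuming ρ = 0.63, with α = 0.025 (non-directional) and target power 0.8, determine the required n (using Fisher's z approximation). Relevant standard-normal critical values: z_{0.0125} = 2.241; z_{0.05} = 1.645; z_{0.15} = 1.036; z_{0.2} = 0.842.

n = 21

Fisher's z: C = ½·ln((1+r)/(1−r)) = ½·ln(4.4054) = 0.7414.
n = ((z_{α/2} + z_β)/C)² + 3.
(2.241 + 0.842) / 0.7414 = 3.083 / 0.7414 = 4.158.
n = 4.158² + 3 = 17.29 + 3 = 20.3.
Round up.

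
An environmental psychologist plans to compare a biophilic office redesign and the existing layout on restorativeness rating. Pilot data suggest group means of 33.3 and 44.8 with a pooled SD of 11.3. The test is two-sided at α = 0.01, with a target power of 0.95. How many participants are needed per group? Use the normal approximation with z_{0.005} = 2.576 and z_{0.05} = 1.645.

Cohen's d = |M₁ − M₂| / SD_pooled = |33.3 − 44.8| / 11.3 = 11.5 / 11.3 = 1.018.
For two independent groups with equal n: n = 2·((z_{α/2} + z_β) / d)².
z_{α/2} + z_β = 2.576 + 1.645 = 4.221.
n = 2 × (4.221 / 1.018)² = 2 × 4.146² = 2 × 17.19 = 34.4.
Round up to the next whole participant.

n = 35 per group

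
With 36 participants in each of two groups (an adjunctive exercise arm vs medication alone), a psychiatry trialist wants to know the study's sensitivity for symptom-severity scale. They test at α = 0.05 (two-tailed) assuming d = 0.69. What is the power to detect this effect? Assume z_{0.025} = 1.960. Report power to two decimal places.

power ≈ 0.83

For two equal groups, power = Φ(d·√(n/2) − z_{α/2}).
d·√(n/2) = 0.69 × √(36/2) = 0.69 × 4.243 = 2.927.
z_β = 2.927 − 1.960 = 0.967.
Power = Φ(0.967) = 0.833.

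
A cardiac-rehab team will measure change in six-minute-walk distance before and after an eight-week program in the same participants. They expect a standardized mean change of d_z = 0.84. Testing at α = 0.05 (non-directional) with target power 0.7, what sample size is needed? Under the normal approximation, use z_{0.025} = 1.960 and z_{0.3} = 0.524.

For a paired (one-sample on differences) test: n = ((z_{α/2} + z_β) / d)².
z_{α/2} + z_β = 1.960 + 0.524 = 2.484.
n = (2.484 / 0.84)² = 2.957² = 8.74.
Round up.

n = 9 pairs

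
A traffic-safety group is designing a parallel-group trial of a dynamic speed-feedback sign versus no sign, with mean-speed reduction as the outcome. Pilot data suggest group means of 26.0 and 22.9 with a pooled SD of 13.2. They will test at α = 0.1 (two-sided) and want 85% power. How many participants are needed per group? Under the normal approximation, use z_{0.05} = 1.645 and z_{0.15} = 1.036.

Cohen's d = |M₁ − M₂| / SD_pooled = |26.0 − 22.9| / 13.2 = 3.1 / 13.2 = 0.235.
For two independent groups with equal n: n = 2·((z_{α/2} + z_β) / d)².
z_{α/2} + z_β = 1.645 + 1.036 = 2.681.
n = 2 × (2.681 / 0.235)² = 2 × 11.409² = 2 × 130.15 = 260.3.
Round up to the next whole participant.

n = 261 per group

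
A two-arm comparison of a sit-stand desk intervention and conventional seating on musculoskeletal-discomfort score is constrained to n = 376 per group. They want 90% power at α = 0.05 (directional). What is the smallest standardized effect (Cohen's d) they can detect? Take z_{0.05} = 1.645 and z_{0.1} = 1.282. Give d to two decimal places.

d_min ≈ 0.21

For two independent groups of n = 376 each: d_min = (z_{α} + z_β)·√(2/n).
z-sum = 1.645 + 1.282 = 2.927.
d_min = 2.927 × √(2/376) = 2.927 × 0.0729 = 0.213.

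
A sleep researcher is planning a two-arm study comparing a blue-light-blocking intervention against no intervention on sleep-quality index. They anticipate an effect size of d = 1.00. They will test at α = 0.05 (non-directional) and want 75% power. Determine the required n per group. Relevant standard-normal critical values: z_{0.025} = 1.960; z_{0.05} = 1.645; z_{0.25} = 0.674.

For two independent groups with equal n: n = 2·((z_{α/2} + z_β) / d)².
z_{α/2} + z_β = 1.960 + 0.674 = 2.634.
n = 2 × (2.634 / 1.00)² = 2 × 2.634² = 2 × 6.94 = 13.9.
Round up to the next whole participant.

n = 14 per group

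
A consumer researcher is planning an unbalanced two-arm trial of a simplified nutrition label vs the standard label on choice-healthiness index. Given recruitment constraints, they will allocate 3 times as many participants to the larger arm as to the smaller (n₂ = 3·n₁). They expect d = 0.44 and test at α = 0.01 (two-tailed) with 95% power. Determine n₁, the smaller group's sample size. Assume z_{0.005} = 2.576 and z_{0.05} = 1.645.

With allocation ratio k = n₂/n₁ = 3, Var(x̄₁−x̄₂) = σ²(1/n₁ + 1/(k·n₁)) = σ²·(k+1)/(k·n₁).
So n₁ = (1 + 1/k)·((z_{α/2} + z_β)/d)² = 1.333 × (4.221/0.44)².
n₁ = 1.333 × 92.03 = 122.7.
Round up: n₁ = 123, giving n₂ = 3 × 123 = 369.

n₁ = 123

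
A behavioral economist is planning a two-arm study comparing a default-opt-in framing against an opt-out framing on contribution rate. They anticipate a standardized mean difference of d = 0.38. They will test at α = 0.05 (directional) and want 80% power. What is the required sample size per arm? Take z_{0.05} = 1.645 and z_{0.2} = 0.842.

n = 86 per group

For two independent groups with equal n: n = 2·((z_{α} + z_β) / d)².
z_{α} + z_β = 1.645 + 0.842 = 2.487.
n = 2 × (2.487 / 0.38)² = 2 × 6.545² = 2 × 42.83 = 85.7.
Round up to the next whole participant.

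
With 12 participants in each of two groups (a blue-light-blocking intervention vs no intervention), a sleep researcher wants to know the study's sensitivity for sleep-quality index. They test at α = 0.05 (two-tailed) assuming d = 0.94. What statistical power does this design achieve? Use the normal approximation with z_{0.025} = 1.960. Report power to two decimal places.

For two equal groups, power = Φ(d·√(n/2) − z_{α/2}).
d·√(n/2) = 0.94 × √(12/2) = 0.94 × 2.449 = 2.303.
z_β = 2.303 − 1.960 = 0.343.
Power = Φ(0.343) = 0.634.

power ≈ 0.63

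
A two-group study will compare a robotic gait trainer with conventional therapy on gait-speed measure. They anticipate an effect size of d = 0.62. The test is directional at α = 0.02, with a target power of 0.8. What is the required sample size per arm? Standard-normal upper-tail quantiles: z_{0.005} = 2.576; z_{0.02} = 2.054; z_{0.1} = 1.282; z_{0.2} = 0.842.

n = 44 per group

For two independent groups with equal n: n = 2·((z_{α} + z_β) / d)².
z_{α} + z_β = 2.054 + 0.842 = 2.896.
n = 2 × (2.896 / 0.62)² = 2 × 4.671² = 2 × 21.82 = 43.6.
Round up to the next whole participant.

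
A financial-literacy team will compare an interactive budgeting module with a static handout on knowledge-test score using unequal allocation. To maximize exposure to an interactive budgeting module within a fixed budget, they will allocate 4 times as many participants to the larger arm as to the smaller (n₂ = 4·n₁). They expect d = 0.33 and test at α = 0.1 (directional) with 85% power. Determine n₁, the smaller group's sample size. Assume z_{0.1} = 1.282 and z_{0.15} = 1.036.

n₁ = 62

With allocation ratio k = n₂/n₁ = 4, Var(x̄₁−x̄₂) = σ²(1/n₁ + 1/(k·n₁)) = σ²·(k+1)/(k·n₁).
So n₁ = (1 + 1/k)·((z_{α} + z_β)/d)² = 1.250 × (2.318/0.33)².
n₁ = 1.250 × 49.34 = 61.7.
Round up: n₁ = 62, giving n₂ = 4 × 62 = 248.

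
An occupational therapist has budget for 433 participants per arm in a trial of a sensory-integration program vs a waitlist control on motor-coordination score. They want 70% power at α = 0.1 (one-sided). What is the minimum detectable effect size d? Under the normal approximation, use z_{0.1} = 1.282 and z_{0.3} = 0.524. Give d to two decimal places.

d_min ≈ 0.12

For two independent groups of n = 433 each: d_min = (z_{α} + z_β)·√(2/n).
z-sum = 1.282 + 0.524 = 1.806.
d_min = 1.806 × √(2/433) = 1.806 × 0.0680 = 0.123.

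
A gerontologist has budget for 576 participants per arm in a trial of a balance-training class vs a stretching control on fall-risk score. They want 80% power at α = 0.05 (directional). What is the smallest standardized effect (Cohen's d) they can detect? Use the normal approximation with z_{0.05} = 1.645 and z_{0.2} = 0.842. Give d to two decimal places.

d_min ≈ 0.15

For two independent groups of n = 576 each: d_min = (z_{α} + z_β)·√(2/n).
z-sum = 1.645 + 0.842 = 2.487.
d_min = 2.487 × √(2/576) = 2.487 × 0.0589 = 0.147.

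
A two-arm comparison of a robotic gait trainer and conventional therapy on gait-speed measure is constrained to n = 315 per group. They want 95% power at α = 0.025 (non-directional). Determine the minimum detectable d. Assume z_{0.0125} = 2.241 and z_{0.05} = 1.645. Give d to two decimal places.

For two independent groups of n = 315 each: d_min = (z_{α/2} + z_β)·√(2/n).
z-sum = 2.241 + 1.645 = 3.886.
d_min = 3.886 × √(2/315) = 3.886 × 0.0797 = 0.310.

d_min ≈ 0.31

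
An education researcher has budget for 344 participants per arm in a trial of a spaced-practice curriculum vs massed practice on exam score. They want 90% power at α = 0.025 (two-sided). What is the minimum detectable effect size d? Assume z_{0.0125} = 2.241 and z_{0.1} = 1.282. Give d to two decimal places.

d_min ≈ 0.27

For two independent groups of n = 344 each: d_min = (z_{α/2} + z_β)·√(2/n).
z-sum = 2.241 + 1.282 = 3.523.
d_min = 3.523 × √(2/344) = 3.523 × 0.0762 = 0.269.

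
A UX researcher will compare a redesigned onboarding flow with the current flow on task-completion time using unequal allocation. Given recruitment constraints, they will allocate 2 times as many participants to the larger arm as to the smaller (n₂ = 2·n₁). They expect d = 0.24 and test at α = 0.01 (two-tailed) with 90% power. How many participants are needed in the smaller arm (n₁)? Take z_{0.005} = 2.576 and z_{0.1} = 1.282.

n₁ = 388

With allocation ratio k = n₂/n₁ = 2, Var(x̄₁−x̄₂) = σ²(1/n₁ + 1/(k·n₁)) = σ²·(k+1)/(k·n₁).
So n₁ = (1 + 1/k)·((z_{α/2} + z_β)/d)² = 1.500 × (3.858/0.24)².
n₁ = 1.500 × 258.41 = 387.6.
Round up: n₁ = 388, giving n₂ = 2 × 388 = 776.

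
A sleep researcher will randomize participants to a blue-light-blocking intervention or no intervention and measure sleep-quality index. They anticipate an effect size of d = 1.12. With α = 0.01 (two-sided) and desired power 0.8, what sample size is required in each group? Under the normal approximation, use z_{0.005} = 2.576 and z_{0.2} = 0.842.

For two independent groups with equal n: n = 2·((z_{α/2} + z_β) / d)².
z_{α/2} + z_β = 2.576 + 0.842 = 3.418.
n = 2 × (3.418 / 1.12)² = 2 × 3.052² = 2 × 9.31 = 18.6.
Round up to the next whole participant.

n = 19 per group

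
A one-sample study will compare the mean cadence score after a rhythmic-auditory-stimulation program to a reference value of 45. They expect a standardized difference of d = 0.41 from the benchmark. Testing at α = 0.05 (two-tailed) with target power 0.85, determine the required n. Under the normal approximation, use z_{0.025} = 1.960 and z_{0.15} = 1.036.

For a one-sample test: n = ((z_{α/2} + z_β) / d)².
z_{α/2} + z_β = 1.960 + 1.036 = 2.996.
n = (2.996 / 0.41)² = 7.307² = 53.40.
Round up.

n = 54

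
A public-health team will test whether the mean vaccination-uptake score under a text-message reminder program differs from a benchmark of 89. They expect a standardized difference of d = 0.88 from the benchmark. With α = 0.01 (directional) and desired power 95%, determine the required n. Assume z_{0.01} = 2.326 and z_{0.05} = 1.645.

n = 21

For a one-sample test: n = ((z_{α} + z_β) / d)².
z_{α} + z_β = 2.326 + 1.645 = 3.971.
n = (3.971 / 0.88)² = 4.513² = 20.36.
Round up.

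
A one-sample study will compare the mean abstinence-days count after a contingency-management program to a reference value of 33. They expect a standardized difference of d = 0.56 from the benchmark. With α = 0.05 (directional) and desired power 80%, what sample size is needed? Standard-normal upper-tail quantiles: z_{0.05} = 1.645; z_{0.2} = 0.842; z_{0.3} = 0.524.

n = 20

For a one-sample test: n = ((z_{α} + z_β) / d)².
z_{α} + z_β = 1.645 + 0.842 = 2.487.
n = (2.487 / 0.56)² = 4.441² = 19.72.
Round up.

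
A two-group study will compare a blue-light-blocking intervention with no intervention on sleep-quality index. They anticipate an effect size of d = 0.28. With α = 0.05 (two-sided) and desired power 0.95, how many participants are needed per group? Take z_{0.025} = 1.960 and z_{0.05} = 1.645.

For two independent groups with equal n: n = 2·((z_{α/2} + z_β) / d)².
z_{α/2} + z_β = 1.960 + 1.645 = 3.605.
n = 2 × (3.605 / 0.28)² = 2 × 12.875² = 2 × 165.77 = 331.5.
Round up to the next whole participant.

n = 332 per group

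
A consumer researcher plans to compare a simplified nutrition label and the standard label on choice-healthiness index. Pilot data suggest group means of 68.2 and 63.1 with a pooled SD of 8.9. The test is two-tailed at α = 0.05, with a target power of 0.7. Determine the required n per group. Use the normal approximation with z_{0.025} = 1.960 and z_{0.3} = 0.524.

Cohen's d = |M₁ − M₂| / SD_pooled = |68.2 − 63.1| / 8.9 = 5.1 / 8.9 = 0.573.
For two independent groups with equal n: n = 2·((z_{α/2} + z_β) / d)².
z_{α/2} + z_β = 1.960 + 0.524 = 2.484.
n = 2 × (2.484 / 0.573)² = 2 × 4.335² = 2 × 18.79 = 37.6.
Round up to the next whole participant.

n = 38 per group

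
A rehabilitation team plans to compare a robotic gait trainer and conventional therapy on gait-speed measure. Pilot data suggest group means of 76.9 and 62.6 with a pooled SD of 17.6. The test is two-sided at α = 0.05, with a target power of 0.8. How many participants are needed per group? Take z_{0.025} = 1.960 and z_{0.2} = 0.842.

Cohen's d = |M₁ − M₂| / SD_pooled = |76.9 − 62.6| / 17.6 = 14.3 / 17.6 = 0.813.
For two independent groups with equal n: n = 2·((z_{α/2} + z_β) / d)².
z_{α/2} + z_β = 1.960 + 0.842 = 2.802.
n = 2 × (2.802 / 0.813)² = 2 × 3.446² = 2 × 11.88 = 23.8.
Round up to the next whole participant.

n = 24 per group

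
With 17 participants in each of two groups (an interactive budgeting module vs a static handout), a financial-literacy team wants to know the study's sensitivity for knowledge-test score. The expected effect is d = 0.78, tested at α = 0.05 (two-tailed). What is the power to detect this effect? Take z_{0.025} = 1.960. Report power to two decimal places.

power ≈ 0.62

For two equal groups, power = Φ(d·√(n/2) − z_{α/2}).
d·√(n/2) = 0.78 × √(17/2) = 0.78 × 2.915 = 2.274.
z_β = 2.274 − 1.960 = 0.314.
Power = Φ(0.314) = 0.623.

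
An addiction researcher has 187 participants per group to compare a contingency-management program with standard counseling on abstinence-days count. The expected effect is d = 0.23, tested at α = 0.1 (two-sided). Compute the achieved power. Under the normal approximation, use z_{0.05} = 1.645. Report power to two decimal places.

power ≈ 0.72

For two equal groups, power = Φ(d·√(n/2) − z_{α/2}).
d·√(n/2) = 0.23 × √(187/2) = 0.23 × 9.670 = 2.224.
z_β = 2.224 − 1.645 = 0.579.
Power = Φ(0.579) = 0.719.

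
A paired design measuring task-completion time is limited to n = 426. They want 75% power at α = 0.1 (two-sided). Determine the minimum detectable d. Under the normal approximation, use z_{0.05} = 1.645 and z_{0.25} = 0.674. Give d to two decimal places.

For a single sample (or paired design) of n = 426: d_min = (z_{α/2} + z_β)/√n.
z-sum = 1.645 + 0.674 = 2.319.
d_min = 2.319 / √426 = 2.319 / 20.640 = 0.112.

d_min ≈ 0.11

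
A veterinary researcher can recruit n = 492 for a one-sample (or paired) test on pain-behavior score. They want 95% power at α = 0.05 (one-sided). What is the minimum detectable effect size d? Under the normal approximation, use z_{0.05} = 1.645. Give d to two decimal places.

For a single sample (or paired design) of n = 492: d_min = (z_{α} + z_β)/√n.
z-sum = 1.645 + 1.645 = 3.290.
d_min = 3.290 / √492 = 3.290 / 22.181 = 0.148.

d_min ≈ 0.15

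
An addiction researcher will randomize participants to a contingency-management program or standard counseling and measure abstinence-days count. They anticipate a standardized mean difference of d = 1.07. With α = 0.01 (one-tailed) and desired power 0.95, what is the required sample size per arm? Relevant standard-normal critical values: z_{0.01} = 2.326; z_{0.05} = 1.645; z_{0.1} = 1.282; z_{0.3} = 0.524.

n = 28 per group

For two independent groups with equal n: n = 2·((z_{α} + z_β) / d)².
z_{α} + z_β = 2.326 + 1.645 = 3.971.
n = 2 × (3.971 / 1.07)² = 2 × 3.711² = 2 × 13.77 = 27.5.
Round up to the next whole participant.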